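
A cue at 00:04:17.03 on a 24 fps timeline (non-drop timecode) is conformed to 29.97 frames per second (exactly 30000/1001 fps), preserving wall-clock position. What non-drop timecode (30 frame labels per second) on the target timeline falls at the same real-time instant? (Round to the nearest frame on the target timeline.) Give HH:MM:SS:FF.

00:04:16:26

Source frame index: (0×3600 + 4×60 + 17) × 24 + 3 = 6171.
Real time: 6171 / (24) = 2057/8 s.
Target frame: (2057/8) × (30000/1001) = 701250/91 ≈ 7706.044 → 7706.
At 30 labels/s: frame 7706 → 00:04:16:26.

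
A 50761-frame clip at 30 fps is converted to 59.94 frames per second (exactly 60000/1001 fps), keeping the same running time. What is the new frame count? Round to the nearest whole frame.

101421 frames

Frames at target rate = 50761 × (60000/1001) / (30) = 101522000/1001 ≈ 101420.579.
Nearest whole frame: 101421.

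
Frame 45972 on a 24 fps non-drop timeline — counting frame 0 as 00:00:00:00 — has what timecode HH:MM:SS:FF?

00:31:55:12

45972 ÷ 24 = 1915 full seconds, remainder 12 frames.
1915 s = 0 h 31 min 55 s.
Timecode: 00:31:55:12.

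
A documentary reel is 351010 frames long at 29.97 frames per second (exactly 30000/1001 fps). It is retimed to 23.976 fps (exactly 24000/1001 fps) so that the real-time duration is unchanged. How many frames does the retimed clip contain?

280808 frames

Frames at target rate = 351010 × (24000/1001) / (30000/1001) = 280808.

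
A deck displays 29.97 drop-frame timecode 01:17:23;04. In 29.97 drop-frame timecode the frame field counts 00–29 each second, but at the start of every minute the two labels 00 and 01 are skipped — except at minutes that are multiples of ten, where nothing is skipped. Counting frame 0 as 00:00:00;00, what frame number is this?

As if non-drop at 30 labels/s: (1 × 3600 + 17 × 60 + 23) × 30 + 4 = 139294.
Minute boundaries passed: 77; those not divisible by 10: 77 − 7 = 70; dropped labels = 2 × 70 = 140.
Actual frame index = 139294 − 140 = 139154.

139154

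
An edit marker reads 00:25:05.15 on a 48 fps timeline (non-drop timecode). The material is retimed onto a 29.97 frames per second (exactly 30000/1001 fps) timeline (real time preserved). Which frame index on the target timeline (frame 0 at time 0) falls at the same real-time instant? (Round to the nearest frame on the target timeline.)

frame 45114

Source frame index: (0×3600 + 25×60 + 5) × 48 + 15 = 72255.
Real time: 72255 / (48) = 24085/16 s.
Target frame: (24085/16) × (30000/1001) = 45159375/1001 ≈ 45114.261 → 45114.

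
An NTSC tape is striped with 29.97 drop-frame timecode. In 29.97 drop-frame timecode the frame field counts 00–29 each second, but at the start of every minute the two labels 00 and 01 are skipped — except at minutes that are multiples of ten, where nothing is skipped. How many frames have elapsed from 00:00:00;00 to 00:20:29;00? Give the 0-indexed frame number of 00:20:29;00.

As if non-drop at 30 labels/s: (0 × 3600 + 20 × 60 + 29) × 30 + 0 = 36870.
Minute boundaries passed: 20; those not divisible by 10: 20 − 2 = 18; dropped labels = 2 × 18 = 36.
Actual frame index = 36870 − 36 = 36834.

36834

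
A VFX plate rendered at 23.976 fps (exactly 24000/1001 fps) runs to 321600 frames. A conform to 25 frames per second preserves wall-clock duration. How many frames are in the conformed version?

335335 frames

Target frames = source frames × (target rate / source rate) = 321600 × (25)/(24000/1001) = 321600 × 1001/960 = 335335.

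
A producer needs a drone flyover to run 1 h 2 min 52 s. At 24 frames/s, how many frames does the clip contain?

1 h 2 min 52 s = 3772 s.
Frames = 3772 × 24 = 90528.

90528 frames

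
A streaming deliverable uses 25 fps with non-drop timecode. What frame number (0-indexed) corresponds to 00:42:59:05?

64480

Total seconds to the label: (0 × 3600 + 42 × 60 + 59) = 2579.
Frame index = 2579 × 25 + 5 = 64480.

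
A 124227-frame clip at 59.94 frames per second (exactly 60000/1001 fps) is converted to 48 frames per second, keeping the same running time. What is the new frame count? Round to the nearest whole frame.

99481 frames

Frames at target rate = 124227 × (48) / (60000/1001) = 124351227/1250 ≈ 99480.982.
Nearest whole frame: 99481.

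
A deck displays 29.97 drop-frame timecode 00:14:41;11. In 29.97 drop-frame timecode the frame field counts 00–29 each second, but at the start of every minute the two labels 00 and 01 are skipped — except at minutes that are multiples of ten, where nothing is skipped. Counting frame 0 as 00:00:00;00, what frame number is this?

26415

As if non-drop at 30 labels/s: (0 × 3600 + 14 × 60 + 41) × 30 + 11 = 26441.
Minute boundaries passed: 14; those not divisible by 10: 14 − 1 = 13; dropped labels = 2 × 13 = 26.
Actual frame index = 26441 − 26 = 26415.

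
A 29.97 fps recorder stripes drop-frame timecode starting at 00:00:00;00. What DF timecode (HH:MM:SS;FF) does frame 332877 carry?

03:05:07;01

Each 10-minute DF block holds 10 × 60 × 30 − 9 × 2 = 17982 frames. 332877 ÷ 17982 → 18 full blocks, remainder 9201.
Within the partial block the first minute is 1800 frames and each further minute 1798, so 5 further minute boundaries passed. Total skipped labels = 18 × 18 + 2 × 5 = 334.
Non-drop label index = 332877 + 334 = 333211; at 30 labels/s that is 03:05:07:01, i.e. DF 03:05:07;01.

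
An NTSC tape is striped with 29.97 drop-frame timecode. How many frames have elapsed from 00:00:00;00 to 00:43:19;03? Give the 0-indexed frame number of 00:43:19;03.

Complete 10-minute blocks: 4, each 17982 frames → 71928.
Remaining 3 whole minutes in the current block: 1800 + 2 × 1798 = 5396 frames.
Within the current minute: 19 × 30 + 3 − 2 = 571 (labels ;00/;01 skipped at this minute). Total = 71928 + 5396 + 571 = 77895.

77895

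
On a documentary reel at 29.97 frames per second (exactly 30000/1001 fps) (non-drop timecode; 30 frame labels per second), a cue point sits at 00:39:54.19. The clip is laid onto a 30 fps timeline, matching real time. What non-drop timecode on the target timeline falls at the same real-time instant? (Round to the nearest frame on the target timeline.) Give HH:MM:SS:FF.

00:39:57:01

Source frame index: (0×3600 + 39×60 + 54) × 30 + 19 = 71839.
Real time: 71839 / (30000/1001) = 71910839/30000 s.
Target frame: (71910839/30000) × (30) = 71910839/1000 ≈ 71910.839 → 71911.
At 30 labels/s: frame 71911 → 00:39:57:01.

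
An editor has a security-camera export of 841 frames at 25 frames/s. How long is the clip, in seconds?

Running time = 841 / (25) = 33.64 s.

33.64 seconds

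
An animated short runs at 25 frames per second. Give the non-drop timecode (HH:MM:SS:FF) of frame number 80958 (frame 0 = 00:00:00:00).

80958 ÷ 25 = 3238 full seconds, remainder 8 frames.
3238 s = 0 h 53 min 58 s.
Timecode: 00:53:58:08.

00:53:58:08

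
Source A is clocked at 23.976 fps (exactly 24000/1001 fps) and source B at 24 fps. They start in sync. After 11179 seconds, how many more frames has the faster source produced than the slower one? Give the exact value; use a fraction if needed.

38328/143 frames

A emits 24000/1001 × 11179 = 38328000/143 frames; B emits 24 × 11179 = 268296.
Difference = 38328/143 frames (≈ 268.0280); B is ahead of A.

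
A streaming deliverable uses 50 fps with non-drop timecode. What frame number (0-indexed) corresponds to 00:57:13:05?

Total seconds to the label: (0 × 3600 + 57 × 60 + 13) = 3433.
Frame index = 3433 × 50 + 5 = 171655.

171655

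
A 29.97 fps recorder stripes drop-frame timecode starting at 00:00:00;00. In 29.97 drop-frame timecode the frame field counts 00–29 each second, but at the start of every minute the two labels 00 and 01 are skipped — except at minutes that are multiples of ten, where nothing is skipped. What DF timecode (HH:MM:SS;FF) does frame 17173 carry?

00:09:33;01

Each 10-minute DF block holds 10 × 60 × 30 − 9 × 2 = 17982 frames. 17173 ÷ 17982 → 0 full blocks, remainder 17173.
Within the partial block the first minute is 1800 frames and each further minute 1798, so 9 further minute boundaries passed. Total skipped labels = 18 × 0 + 2 × 9 = 18.
Non-drop label index = 17173 + 18 = 17191; at 30 labels/s that is 00:09:33:01, i.e. DF 00:09:33;01.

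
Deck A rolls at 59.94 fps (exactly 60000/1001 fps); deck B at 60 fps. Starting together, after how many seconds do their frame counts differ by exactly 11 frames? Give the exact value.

The gap grows by |60 − 60000/1001| = 60/1001 frames per second.
Time for a 11-frame gap: 11 ÷ (60/1001) = 11011/60 s.

11011/60 seconds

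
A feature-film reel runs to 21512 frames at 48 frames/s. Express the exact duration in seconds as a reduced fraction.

2689/6 seconds

Running time = 21512 ÷ (48) = 21512 × 1/48 = 2689/6 s.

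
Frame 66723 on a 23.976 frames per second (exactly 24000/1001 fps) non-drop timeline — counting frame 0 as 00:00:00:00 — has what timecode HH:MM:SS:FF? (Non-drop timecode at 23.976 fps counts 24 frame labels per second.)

66723 ÷ 24 = 2780 full seconds, remainder 3 frames.
2780 s = 0 h 46 min 20 s.
Timecode: 00:46:20:03.

00:46:20:03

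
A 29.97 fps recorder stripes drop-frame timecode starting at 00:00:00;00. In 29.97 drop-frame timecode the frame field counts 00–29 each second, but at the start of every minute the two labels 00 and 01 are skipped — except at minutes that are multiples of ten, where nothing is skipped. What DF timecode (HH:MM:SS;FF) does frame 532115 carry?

Each 10-minute DF block holds 10 × 60 × 30 − 9 × 2 = 17982 frames. 532115 ÷ 17982 → 29 full blocks, remainder 10637.
Within the partial block the first minute is 1800 frames and each further minute 1798, so 5 further minute boundaries passed. Total skipped labels = 18 × 29 + 2 × 5 = 532.
Non-drop label index = 532115 + 532 = 532647; at 30 labels/s that is 04:55:54:27, i.e. DF 04:55:54;27.

04:55:54;27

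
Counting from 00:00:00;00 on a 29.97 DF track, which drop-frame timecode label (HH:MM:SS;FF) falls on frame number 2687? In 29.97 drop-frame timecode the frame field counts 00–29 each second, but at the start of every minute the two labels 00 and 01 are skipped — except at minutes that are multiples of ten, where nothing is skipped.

00:01:29;19

Each 10-minute DF block holds 10 × 60 × 30 − 9 × 2 = 17982 frames. 2687 ÷ 17982 → 0 full blocks, remainder 2687.
Within the partial block the first minute is 1800 frames and each further minute 1798, so 1 further minute boundary passed. Total skipped labels = 18 × 0 + 2 × 1 = 2.
Non-drop label index = 2687 + 2 = 2689; at 30 labels/s that is 00:01:29:19, i.e. DF 00:01:29;19.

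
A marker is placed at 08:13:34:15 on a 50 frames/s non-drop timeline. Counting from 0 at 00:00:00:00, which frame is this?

Total seconds to the label: (8 × 3600 + 13 × 60 + 34) = 29614.
Frame index = 29614 × 50 + 15 = 1480715.

frame 1480715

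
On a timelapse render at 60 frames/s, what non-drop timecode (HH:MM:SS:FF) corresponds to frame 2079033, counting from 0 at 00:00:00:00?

2079033 ÷ 60 = 34650 full seconds, remainder 33 frames.
34650 s = 9 h 37 min 30 s.
Timecode: 09:37:30:33.

09:37:30:33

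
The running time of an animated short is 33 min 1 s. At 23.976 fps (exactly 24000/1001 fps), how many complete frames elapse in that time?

33 min 1 s = 1981 s.
Frames = 1981 × 24000/1001 = 6792000/143 ≈ 47496.5035.
Complete frames: 47496.

47496 frames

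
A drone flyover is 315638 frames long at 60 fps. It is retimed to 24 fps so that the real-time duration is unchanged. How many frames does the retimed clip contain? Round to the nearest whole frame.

Frames at target rate = 315638 × (24) / (60) = 631276/5 ≈ 126255.200.
Nearest whole frame: 126255.

126255 frames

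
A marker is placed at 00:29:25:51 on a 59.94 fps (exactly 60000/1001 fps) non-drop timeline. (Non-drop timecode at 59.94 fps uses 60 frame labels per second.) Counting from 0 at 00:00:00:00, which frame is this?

105951

Total seconds to the label: (0 × 3600 + 29 × 60 + 25) = 1765.
Frame index = 1765 × 60 + 51 = 105951.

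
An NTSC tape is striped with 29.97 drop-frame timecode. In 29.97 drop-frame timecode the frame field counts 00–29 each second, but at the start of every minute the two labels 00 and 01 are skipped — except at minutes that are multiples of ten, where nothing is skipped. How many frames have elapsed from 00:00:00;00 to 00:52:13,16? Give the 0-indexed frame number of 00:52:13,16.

93912

Complete 10-minute blocks: 5, each 17982 frames → 89910.
Remaining 2 whole minutes in the current block: 1800 + 1 × 1798 = 3598 frames.
Within the current minute: 13 × 30 + 16 − 2 = 404 (labels ;00/;01 skipped at this minute). Total = 89910 + 3598 + 404 = 93912.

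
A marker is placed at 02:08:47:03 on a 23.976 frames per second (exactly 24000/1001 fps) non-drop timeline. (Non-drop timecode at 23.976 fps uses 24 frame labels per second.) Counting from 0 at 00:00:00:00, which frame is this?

185451

Total seconds to the label: (2 × 3600 + 8 × 60 + 47) = 7727.
Frame index = 7727 × 24 + 3 = 185451.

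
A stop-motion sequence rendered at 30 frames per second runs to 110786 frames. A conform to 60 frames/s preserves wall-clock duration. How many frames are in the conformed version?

221572 frames

Frames at target rate = 110786 × (60) / (30) = 221572.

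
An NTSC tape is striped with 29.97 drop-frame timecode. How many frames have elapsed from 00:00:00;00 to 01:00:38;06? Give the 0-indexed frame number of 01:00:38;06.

109038

Complete 10-minute blocks: 6, each 17982 frames → 107892.
Remaining 0 whole minutes in the current block: 0 frames.
Within the current minute: 38 × 30 + 6 = 1146. Total = 107892 + 0 + 1146 = 109038.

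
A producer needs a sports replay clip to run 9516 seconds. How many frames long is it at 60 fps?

570960 frames

Frames = 9516 × 60 = 570960.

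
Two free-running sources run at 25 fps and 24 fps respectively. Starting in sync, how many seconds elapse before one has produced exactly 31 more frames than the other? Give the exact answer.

The gap grows by |24 − 25| = 1 frame per second.
Time for a 31-frame gap: 31 ÷ (1) = 31 s.

31 seconds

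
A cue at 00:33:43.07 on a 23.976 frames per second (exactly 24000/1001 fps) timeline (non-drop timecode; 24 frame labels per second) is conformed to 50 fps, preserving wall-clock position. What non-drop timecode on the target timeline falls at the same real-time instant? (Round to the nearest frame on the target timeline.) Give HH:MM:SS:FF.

00:33:45:16

Source frame index: (0×3600 + 33×60 + 43) × 24 + 7 = 48559.
Real time: 48559 / (24000/1001) = 48607559/24000 s.
Target frame: (48607559/24000) × (50) = 48607559/480 ≈ 101265.748 → 101266.
At 50 labels/s: frame 101266 → 00:33:45:16.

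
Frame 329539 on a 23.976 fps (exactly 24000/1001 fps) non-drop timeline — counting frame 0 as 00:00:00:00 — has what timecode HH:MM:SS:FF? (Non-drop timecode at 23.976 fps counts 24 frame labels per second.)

03:48:50:19

329539 ÷ 24 = 13730 full seconds, remainder 19 frames.
13730 s = 3 h 48 min 50 s.
Timecode: 03:48:50:19.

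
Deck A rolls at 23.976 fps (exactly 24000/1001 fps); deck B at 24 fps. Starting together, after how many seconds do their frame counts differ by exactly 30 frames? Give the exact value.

The gap grows by |24 − 24000/1001| = 24/1001 frames per second.
Time for a 30-frame gap: 30 ÷ (24/1001) = 1251.25 s.

1251.25 seconds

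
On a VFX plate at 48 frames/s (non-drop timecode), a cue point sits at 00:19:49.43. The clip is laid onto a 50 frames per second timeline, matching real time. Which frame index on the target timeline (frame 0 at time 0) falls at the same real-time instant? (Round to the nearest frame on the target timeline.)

Source frame index: (0×3600 + 19×60 + 49) × 48 + 43 = 57115.
Real time: 57115 / (48) = 57115/48 s.
Target frame: (57115/48) × (50) = 1427875/24 ≈ 59494.792 → 59495.

frame 59495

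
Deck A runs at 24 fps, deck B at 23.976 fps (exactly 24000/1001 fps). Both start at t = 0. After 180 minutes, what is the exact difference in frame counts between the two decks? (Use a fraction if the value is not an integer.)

180 min = 10800 s.
A emits 24 × 10800 = 259200 frames; B emits 24000/1001 × 10800 = 259200000/1001.
Difference = 259200/1001 frames (≈ 258.9411); B is behind A.

259200/1001 frames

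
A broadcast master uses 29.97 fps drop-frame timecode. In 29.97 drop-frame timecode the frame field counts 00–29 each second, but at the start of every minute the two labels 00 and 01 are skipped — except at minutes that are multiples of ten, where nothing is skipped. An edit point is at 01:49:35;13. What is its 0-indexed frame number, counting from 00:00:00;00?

197065

As if non-drop at 30 labels/s: (1 × 3600 + 49 × 60 + 35) × 30 + 13 = 197263.
Minute boundaries passed: 109; those not divisible by 10: 109 − 10 = 99; dropped labels = 2 × 99 = 198.
Actual frame index = 197263 − 198 = 197065.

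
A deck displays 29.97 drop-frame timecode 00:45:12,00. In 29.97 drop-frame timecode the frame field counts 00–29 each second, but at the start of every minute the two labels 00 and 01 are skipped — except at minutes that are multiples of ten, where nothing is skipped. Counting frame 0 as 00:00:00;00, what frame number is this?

As if non-drop at 30 labels/s: (0 × 3600 + 45 × 60 + 12) × 30 + 0 = 81360.
Minute boundaries passed: 45; those not divisible by 10: 45 − 4 = 41; dropped labels = 2 × 41 = 82.
Actual frame index = 81360 − 82 = 81278.

81278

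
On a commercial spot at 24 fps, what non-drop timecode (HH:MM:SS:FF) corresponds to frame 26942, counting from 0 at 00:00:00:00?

26942 ÷ 24 = 1122 full seconds, remainder 14 frames.
1122 s = 0 h 18 min 42 s.
Timecode: 00:18:42:14.

00:18:42:14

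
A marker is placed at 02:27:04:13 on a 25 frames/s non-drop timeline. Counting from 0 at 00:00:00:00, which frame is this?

Total seconds to the label: (2 × 3600 + 27 × 60 + 4) = 8824.
Frame index = 8824 × 25 + 13 = 220613.

220613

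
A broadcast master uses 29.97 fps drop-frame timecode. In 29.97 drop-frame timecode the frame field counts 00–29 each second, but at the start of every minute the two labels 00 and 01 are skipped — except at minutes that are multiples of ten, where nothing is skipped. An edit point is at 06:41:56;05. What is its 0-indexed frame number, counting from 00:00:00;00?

Complete 10-minute blocks: 40, each 17982 frames → 719280.
Remaining 1 whole minute in the current block: 1800 + 0 × 1798 = 1800 frames.
Within the current minute: 56 × 30 + 5 − 2 = 1683 (labels ;00/;01 skipped at this minute). Total = 719280 + 1800 + 1683 = 722763.

722763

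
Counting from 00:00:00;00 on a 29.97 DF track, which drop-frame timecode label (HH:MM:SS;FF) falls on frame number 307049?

02:50:45;05

Each 10-minute DF block holds 10 × 60 × 30 − 9 × 2 = 17982 frames. 307049 ÷ 17982 → 17 full blocks, remainder 1355.
Within the partial block the first minute is 1800 frames and each further minute 1798, so 0 further minute boundaries passed. Total skipped labels = 18 × 17 + 2 × 0 = 306.
Non-drop label index = 307049 + 306 = 307355; at 30 labels/s that is 02:50:45:05, i.e. DF 02:50:45;05.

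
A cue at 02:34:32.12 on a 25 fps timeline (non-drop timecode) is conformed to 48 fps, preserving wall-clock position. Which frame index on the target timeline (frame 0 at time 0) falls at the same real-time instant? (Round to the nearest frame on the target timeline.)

frame 445079

Source frame index: (2×3600 + 34×60 + 32) × 25 + 12 = 231812.
Real time: 231812 / (25) = 231812/25 s.
Target frame: (231812/25) × (48) = 11126976/25 ≈ 445079.040 → 445079.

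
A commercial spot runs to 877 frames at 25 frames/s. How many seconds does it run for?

Running time = 877 / (25) = 35.08 s.

35.08 seconds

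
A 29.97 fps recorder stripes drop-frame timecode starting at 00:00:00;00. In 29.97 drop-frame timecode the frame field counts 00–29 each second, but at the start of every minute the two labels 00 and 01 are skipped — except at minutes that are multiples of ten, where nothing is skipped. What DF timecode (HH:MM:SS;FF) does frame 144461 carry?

01:20:20;05

Each 10-minute DF block holds 10 × 60 × 30 − 9 × 2 = 17982 frames. 144461 ÷ 17982 → 8 full blocks, remainder 605.
Within the partial block the first minute is 1800 frames and each further minute 1798, so 0 further minute boundaries passed. Total skipped labels = 18 × 8 + 2 × 0 = 144.
Non-drop label index = 144461 + 144 = 144605; at 30 labels/s that is 01:20:20:05, i.e. DF 01:20:20;05.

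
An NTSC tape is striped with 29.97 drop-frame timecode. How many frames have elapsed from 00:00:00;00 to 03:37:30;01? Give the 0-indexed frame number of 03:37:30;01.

Complete 10-minute blocks: 21, each 17982 frames → 377622.
Remaining 7 whole minutes in the current block: 1800 + 6 × 1798 = 12588 frames.
Within the current minute: 30 × 30 + 1 − 2 = 899 (labels ;00/;01 skipped at this minute). Total = 377622 + 12588 + 899 = 391109.

391109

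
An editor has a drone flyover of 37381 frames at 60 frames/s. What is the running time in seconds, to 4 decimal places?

623.0167 seconds

Running time = 37381 × 1/60 = 37381/60 s ≈ 623.0167 s.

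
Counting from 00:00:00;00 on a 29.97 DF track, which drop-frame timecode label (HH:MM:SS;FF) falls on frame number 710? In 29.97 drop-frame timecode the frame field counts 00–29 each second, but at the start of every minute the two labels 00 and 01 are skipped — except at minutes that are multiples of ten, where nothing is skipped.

00:00:23;20

Each 10-minute DF block holds 10 × 60 × 30 − 9 × 2 = 17982 frames. 710 ÷ 17982 → 0 full blocks, remainder 710.
Within the partial block the first minute is 1800 frames and each further minute 1798, so 0 further minute boundaries passed. Total skipped labels = 18 × 0 + 2 × 0 = 0.
Non-drop label index = 710 + 0 = 710; at 30 labels/s that is 00:00:23:20, i.e. DF 00:00:23;20.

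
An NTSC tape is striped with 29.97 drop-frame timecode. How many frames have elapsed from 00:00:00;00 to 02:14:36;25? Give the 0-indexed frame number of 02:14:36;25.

Complete 10-minute blocks: 13, each 17982 frames → 233766.
Remaining 4 whole minutes in the current block: 1800 + 3 × 1798 = 7194 frames.
Within the current minute: 36 × 30 + 25 − 2 = 1103 (labels ;00/;01 skipped at this minute). Total = 233766 + 7194 + 1103 = 242063.

242063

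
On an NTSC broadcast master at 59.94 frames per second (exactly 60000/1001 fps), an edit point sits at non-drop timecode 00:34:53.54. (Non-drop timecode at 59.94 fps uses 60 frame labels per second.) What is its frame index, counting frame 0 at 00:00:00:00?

frame 125634

Total seconds to the label: (0 × 3600 + 34 × 60 + 53) = 2093.
Frame index = 2093 × 60 + 54 = 125634.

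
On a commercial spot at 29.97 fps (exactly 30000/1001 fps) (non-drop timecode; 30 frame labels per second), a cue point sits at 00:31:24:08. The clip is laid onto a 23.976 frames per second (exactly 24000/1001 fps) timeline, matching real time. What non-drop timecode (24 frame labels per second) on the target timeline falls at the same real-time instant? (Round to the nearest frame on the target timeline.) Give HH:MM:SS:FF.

00:31:24:06

Source frame index: (0×3600 + 31×60 + 24) × 30 + 8 = 56528.
Real time: 56528 / (30000/1001) = 3536533/1875 s.
Target frame: (3536533/1875) × (24000/1001) = 226112/5 ≈ 45222.400 → 45222.
At 24 labels/s: frame 45222 → 00:31:24:06.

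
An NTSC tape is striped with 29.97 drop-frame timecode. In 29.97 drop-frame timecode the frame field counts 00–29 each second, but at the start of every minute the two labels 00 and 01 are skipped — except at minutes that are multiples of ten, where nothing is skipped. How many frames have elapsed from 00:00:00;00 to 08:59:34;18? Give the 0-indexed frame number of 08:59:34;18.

As if non-drop at 30 labels/s: (8 × 3600 + 59 × 60 + 34) × 30 + 18 = 971238.
Minute boundaries passed: 539; those not divisible by 10: 539 − 53 = 486; dropped labels = 2 × 486 = 972.
Actual frame index = 971238 − 972 = 970266.

970266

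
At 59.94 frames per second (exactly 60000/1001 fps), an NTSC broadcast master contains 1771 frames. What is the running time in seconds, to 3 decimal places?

Running time = 1771 × 1001/60000 = 1772771/60000 s ≈ 29.546 s.

29.546 seconds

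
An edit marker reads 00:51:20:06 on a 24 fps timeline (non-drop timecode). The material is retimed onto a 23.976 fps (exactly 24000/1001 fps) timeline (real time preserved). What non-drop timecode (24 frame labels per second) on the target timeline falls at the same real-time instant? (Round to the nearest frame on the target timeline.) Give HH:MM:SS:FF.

00:51:17:04

Source frame index: (0×3600 + 51×60 + 20) × 24 + 6 = 73926.
Real time: 73926 / (24) = 12321/4 s.
Target frame: (12321/4) × (24000/1001) = 73926000/1001 ≈ 73852.148 → 73852.
At 24 labels/s: frame 73852 → 00:51:17:04.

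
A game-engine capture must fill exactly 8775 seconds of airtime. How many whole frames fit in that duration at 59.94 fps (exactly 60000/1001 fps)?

Frames = 8775 × 60000/1001 = 40500000/77 ≈ 525974.0260.
Complete frames: 525974.

525974 frames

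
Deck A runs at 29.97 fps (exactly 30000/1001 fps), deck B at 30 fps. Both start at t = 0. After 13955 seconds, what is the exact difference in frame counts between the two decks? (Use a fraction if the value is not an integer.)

418650/1001 frames

A emits 30000/1001 × 13955 = 418650000/1001 frames; B emits 30 × 13955 = 418650.
Difference = 418650/1001 frames (≈ 418.2318); B is ahead of A.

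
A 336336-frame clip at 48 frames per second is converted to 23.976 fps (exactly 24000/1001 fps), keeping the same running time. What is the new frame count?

168000 frames

Target frames = source frames × (target rate / source rate) = 336336 × (24000/1001)/(48) = 336336 × 500/1001 = 168000.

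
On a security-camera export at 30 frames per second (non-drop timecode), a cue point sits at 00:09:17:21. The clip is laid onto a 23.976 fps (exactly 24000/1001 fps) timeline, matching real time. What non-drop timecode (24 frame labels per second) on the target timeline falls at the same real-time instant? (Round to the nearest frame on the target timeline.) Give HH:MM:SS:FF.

00:09:17:03

Source frame index: (0×3600 + 9×60 + 17) × 30 + 21 = 16731.
Real time: 16731 / (30) = 5577/10 s.
Target frame: (5577/10) × (24000/1001) = 93600/7 ≈ 13371.429 → 13371.
At 24 labels/s: frame 13371 → 00:09:17:03.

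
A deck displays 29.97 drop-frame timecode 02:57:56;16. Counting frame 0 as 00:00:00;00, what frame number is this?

Complete 10-minute blocks: 17, each 17982 frames → 305694.
Remaining 7 whole minutes in the current block: 1800 + 6 × 1798 = 12588 frames.
Within the current minute: 56 × 30 + 16 − 2 = 1694 (labels ;00/;01 skipped at this minute). Total = 305694 + 12588 + 1694 = 319976.

319976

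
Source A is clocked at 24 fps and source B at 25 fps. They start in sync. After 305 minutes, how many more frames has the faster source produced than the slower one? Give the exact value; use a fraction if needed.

18300 frames

305 min = 18300 s.
A emits 24 × 18300 = 439200 frames; B emits 25 × 18300 = 457500.
Difference = 18300 frames; B is ahead of A.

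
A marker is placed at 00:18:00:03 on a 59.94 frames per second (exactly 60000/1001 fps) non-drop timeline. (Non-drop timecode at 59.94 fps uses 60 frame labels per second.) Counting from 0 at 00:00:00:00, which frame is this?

64803

Total seconds to the label: (0 × 3600 + 18 × 60 + 0) = 1080.
Frame index = 1080 × 60 + 3 = 64803.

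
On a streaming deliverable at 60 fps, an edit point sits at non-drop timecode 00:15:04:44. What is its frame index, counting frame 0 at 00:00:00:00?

frame 54284

Total seconds to the label: (0 × 3600 + 15 × 60 + 4) = 904.
Frame index = 904 × 60 + 44 = 54284.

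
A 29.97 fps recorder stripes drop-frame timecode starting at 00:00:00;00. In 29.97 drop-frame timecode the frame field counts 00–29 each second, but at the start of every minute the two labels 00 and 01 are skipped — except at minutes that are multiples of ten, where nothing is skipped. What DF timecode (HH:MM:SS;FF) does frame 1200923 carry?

Each 10-minute DF block holds 10 × 60 × 30 − 9 × 2 = 17982 frames. 1200923 ÷ 17982 → 66 full blocks, remainder 14111.
Within the partial block the first minute is 1800 frames and each further minute 1798, so 7 further minute boundaries passed. Total skipped labels = 18 × 66 + 2 × 7 = 1202.
Non-drop label index = 1200923 + 1202 = 1202125; at 30 labels/s that is 11:07:50:25, i.e. DF 11:07:50;25.

11:07:50;25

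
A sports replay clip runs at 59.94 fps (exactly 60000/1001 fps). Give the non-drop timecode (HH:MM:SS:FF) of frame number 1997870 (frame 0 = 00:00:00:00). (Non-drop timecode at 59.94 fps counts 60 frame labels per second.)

1997870 ÷ 60 = 33297 full seconds, remainder 50 frames.
33297 s = 9 h 14 min 57 s.
Timecode: 09:14:57:50.

09:14:57:50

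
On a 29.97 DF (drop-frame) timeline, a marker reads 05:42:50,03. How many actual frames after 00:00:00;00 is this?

616487

Complete 10-minute blocks: 34, each 17982 frames → 611388.
Remaining 2 whole minutes in the current block: 1800 + 1 × 1798 = 3598 frames.
Within the current minute: 50 × 30 + 3 − 2 = 1501 (labels ;00/;01 skipped at this minute). Total = 611388 + 3598 + 1501 = 616487.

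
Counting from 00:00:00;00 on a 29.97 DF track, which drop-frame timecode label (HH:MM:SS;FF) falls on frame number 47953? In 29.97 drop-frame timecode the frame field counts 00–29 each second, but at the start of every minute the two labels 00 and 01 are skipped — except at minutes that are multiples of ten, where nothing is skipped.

Each 10-minute DF block holds 10 × 60 × 30 − 9 × 2 = 17982 frames. 47953 ÷ 17982 → 2 full blocks, remainder 11989.
Within the partial block the first minute is 1800 frames and each further minute 1798, so 6 further minute boundaries passed. Total skipped labels = 18 × 2 + 2 × 6 = 48.
Non-drop label index = 47953 + 48 = 48001; at 30 labels/s that is 00:26:40:01, i.e. DF 00:26:40;01.

00:26:40;01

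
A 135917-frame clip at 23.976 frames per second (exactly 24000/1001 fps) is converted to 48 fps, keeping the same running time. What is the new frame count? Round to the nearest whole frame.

Frames at target rate = 135917 × (48) / (24000/1001) = 136052917/500 ≈ 272105.834.
Nearest whole frame: 272106.

272106 frames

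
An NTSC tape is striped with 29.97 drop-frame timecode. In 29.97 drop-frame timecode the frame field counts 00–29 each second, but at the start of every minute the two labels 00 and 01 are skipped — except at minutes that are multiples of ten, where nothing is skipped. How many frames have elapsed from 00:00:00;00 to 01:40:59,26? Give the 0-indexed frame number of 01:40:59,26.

As if non-drop at 30 labels/s: (1 × 3600 + 40 × 60 + 59) × 30 + 26 = 181796.
Minute boundaries passed: 100; those not divisible by 10: 100 − 10 = 90; dropped labels = 2 × 90 = 180.
Actual frame index = 181796 − 180 = 181616.

181616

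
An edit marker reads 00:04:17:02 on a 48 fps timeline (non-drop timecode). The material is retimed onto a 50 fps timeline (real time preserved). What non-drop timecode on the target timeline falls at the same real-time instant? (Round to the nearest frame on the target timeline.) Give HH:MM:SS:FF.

Source frame index: (0×3600 + 4×60 + 17) × 48 + 2 = 12338.
Real time: 12338 / (48) = 6169/24 s.
Target frame: (6169/24) × (50) = 154225/12 ≈ 12852.083 → 12852.
At 50 labels/s: frame 12852 → 00:04:17:02.

00:04:17:02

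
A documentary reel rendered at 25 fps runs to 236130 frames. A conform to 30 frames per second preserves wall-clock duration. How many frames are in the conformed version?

283356 frames

Target frames = source frames × (target rate / source rate) = 236130 × (30)/(25) = 236130 × 6/5 = 283356.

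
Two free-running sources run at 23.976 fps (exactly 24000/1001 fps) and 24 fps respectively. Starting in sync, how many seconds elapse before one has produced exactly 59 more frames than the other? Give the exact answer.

The gap grows by |24 − 24000/1001| = 24/1001 frames per second.
Time for a 59-frame gap: 59 ÷ (24/1001) = 59059/24 s.

59059/24 seconds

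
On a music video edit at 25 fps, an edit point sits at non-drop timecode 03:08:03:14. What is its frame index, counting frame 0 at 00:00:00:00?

frame 282089

Total seconds to the label: (3 × 3600 + 8 × 60 + 3) = 11283.
Frame index = 11283 × 25 + 14 = 282089.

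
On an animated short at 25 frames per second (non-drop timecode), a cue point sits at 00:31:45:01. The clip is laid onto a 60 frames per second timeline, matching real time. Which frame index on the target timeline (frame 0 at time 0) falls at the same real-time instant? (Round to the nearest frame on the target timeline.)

Source frame index: (0×3600 + 31×60 + 45) × 25 + 1 = 47626.
Real time: 47626 / (25) = 47626/25 s.
Target frame: (47626/25) × (60) = 571512/5 ≈ 114302.400 → 114302.

frame 114302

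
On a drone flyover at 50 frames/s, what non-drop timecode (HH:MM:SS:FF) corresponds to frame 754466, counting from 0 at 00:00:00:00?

754466 ÷ 50 = 15089 full seconds, remainder 16 frames.
15089 s = 4 h 11 min 29 s.
Timecode: 04:11:29:16.

04:11:29:16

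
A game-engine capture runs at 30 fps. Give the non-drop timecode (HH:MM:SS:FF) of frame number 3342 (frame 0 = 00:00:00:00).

00:01:51:12

3342 ÷ 30 = 111 full seconds, remainder 12 frames.
111 s = 0 h 1 min 51 s.
Timecode: 00:01:51:12.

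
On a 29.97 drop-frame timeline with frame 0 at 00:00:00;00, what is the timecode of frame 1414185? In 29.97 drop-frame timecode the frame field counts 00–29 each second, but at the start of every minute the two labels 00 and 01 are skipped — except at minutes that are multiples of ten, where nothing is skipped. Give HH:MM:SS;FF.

Each 10-minute DF block holds 10 × 60 × 30 − 9 × 2 = 17982 frames. 1414185 ÷ 17982 → 78 full blocks, remainder 11589.
Within the partial block the first minute is 1800 frames and each further minute 1798, so 6 further minute boundaries passed. Total skipped labels = 18 × 78 + 2 × 6 = 1416.
Non-drop label index = 1414185 + 1416 = 1415601; at 30 labels/s that is 13:06:26:21, i.e. DF 13:06:26;21.

13:06:26;21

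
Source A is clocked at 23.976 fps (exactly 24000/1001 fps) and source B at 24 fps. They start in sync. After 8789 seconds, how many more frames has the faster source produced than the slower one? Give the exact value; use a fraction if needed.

19176/91 frames

A emits 24000/1001 × 8789 = 19176000/91 frames; B emits 24 × 8789 = 210936.
Difference = 19176/91 frames (≈ 210.7253); B is ahead of A.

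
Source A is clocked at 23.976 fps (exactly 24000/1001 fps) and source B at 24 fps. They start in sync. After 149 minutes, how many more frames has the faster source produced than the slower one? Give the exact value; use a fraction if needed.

149 min = 8940 s.
A emits 24000/1001 × 8940 = 214560000/1001 frames; B emits 24 × 8940 = 214560.
Difference = 214560/1001 frames (≈ 214.3457); B is ahead of A.

214560/1001 frames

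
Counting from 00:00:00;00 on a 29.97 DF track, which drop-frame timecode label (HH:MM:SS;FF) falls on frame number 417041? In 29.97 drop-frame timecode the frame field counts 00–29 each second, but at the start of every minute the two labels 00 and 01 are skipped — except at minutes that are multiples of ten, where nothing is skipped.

03:51:55;07

Each 10-minute DF block holds 10 × 60 × 30 − 9 × 2 = 17982 frames. 417041 ÷ 17982 → 23 full blocks, remainder 3455.
Within the partial block the first minute is 1800 frames and each further minute 1798, so 1 further minute boundary passed. Total skipped labels = 18 × 23 + 2 × 1 = 416.
Non-drop label index = 417041 + 416 = 417457; at 30 labels/s that is 03:51:55:07, i.e. DF 03:51:55;07.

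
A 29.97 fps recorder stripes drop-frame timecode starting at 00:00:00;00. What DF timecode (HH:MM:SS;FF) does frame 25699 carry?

Ten DF minutes hold 17982 frames, so frame 25699 lies in block 1 (frames 17982–35963) with 7717 frames into that block.
The block's first minute is 1800 frames and the rest 1798 each; 7717 frames reaches minute 4, so 1 × 18 + 4 × 2 = 26 labels have been skipped so far.
Adding those back, label number 25699 + 26 = 25725 at 30 labels/s is 857 s + 15 f = 0 h 14 min 17 s frame 15, i.e. 00:14:17;15.

00:14:17;15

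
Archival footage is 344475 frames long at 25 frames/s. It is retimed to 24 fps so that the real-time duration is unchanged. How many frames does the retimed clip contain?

Target frames = source frames × (target rate / source rate) = 344475 × (24)/(25) = 344475 × 24/25 = 330696.

330696 frames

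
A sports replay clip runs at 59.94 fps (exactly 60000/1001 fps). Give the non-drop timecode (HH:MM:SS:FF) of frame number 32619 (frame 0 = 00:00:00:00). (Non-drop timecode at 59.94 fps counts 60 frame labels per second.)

00:09:03:39

32619 ÷ 60 = 543 full seconds, remainder 39 frames.
543 s = 0 h 9 min 3 s.
Timecode: 00:09:03:39.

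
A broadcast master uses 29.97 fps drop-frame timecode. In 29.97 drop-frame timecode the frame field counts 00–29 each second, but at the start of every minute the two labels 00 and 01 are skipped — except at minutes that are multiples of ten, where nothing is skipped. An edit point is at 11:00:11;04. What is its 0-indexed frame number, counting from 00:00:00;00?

Complete 10-minute blocks: 66, each 17982 frames → 1186812.
Remaining 0 whole minutes in the current block: 0 frames.
Within the current minute: 11 × 30 + 4 = 334. Total = 1186812 + 0 + 334 = 1187146.

1187146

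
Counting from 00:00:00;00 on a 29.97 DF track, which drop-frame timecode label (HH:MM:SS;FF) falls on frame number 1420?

Ten DF minutes hold 17982 frames, so frame 1420 lies in block 0 (frames 0–17981) with 1420 frames into that block.
The block's first minute is 1800 frames and the rest 1798 each; 1420 frames reaches minute 0, so 0 × 18 + 0 × 2 = 0 labels have been skipped so far.
Adding those back, label number 1420 + 0 = 1420 at 30 labels/s is 47 s + 10 f = 0 h 0 min 47 s frame 10, i.e. 00:00:47;10.

00:00:47;10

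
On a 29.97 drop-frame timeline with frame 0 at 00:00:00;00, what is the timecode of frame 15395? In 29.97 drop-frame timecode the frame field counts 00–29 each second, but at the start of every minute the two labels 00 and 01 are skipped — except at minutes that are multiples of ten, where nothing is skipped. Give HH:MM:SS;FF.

00:08:33;21

Ten DF minutes hold 17982 frames, so frame 15395 lies in block 0 (frames 0–17981) with 15395 frames into that block.
The block's first minute is 1800 frames and the rest 1798 each; 15395 frames reaches minute 8, so 0 × 18 + 8 × 2 = 16 labels have been skipped so far.
Adding those back, label number 15395 + 16 = 15411 at 30 labels/s is 513 s + 21 f = 0 h 8 min 33 s frame 21, i.e. 00:08:33;21.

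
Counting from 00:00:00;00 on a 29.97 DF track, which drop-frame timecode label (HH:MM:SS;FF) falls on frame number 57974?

00:32:14;12

Ten DF minutes hold 17982 frames, so frame 57974 lies in block 3 (frames 53946–71927) with 4028 frames into that block.
The block's first minute is 1800 frames and the rest 1798 each; 4028 frames reaches minute 2, so 3 × 18 + 2 × 2 = 58 labels have been skipped so far.
Adding those back, label number 57974 + 58 = 58032 at 30 labels/s is 1934 s + 12 f = 0 h 32 min 14 s frame 12, i.e. 00:32:14;12.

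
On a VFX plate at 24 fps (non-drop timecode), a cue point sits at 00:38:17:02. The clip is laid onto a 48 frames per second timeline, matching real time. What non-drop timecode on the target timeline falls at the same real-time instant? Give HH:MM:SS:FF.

Source frame index: (0×3600 + 38×60 + 17) × 24 + 2 = 55130.
Real time: 55130 / (24) = 27565/12 s.
Target frame: (27565/12) × (48) = 110260.
At 48 labels/s: frame 110260 → 00:38:17:04.

00:38:17:04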